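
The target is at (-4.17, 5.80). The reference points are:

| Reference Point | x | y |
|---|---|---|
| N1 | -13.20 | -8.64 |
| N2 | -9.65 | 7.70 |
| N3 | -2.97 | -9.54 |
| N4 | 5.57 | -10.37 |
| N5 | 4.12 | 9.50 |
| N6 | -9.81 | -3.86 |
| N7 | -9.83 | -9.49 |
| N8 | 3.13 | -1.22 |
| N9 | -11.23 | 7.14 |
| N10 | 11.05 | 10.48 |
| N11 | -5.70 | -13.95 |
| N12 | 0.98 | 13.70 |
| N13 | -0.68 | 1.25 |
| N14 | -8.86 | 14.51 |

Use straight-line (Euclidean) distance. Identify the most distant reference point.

N11

Distances from (-4.17, 5.80):
N1: 17.03
N2: 5.80
N3: 15.39
N4: 18.88
N5: 9.08
N6: 11.19
N7: 16.30
N8: 10.13
N9: 7.19
N10: 15.92
N11: 19.81
N12: 9.43
N13: 5.73
N14: 9.89
Maximum: N11 at 19.81.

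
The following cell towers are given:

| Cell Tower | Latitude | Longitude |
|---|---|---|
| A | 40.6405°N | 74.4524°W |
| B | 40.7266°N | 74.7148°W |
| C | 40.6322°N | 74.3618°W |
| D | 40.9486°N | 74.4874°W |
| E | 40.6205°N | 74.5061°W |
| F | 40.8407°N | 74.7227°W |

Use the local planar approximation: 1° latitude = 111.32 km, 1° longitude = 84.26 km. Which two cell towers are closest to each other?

Pairwise distances:
A–B: √((0.0861·111.32)² + (-0.2624·84.26)²) = √(91.865554 + 488.844317) = 24.0979 km
A–C: √((-0.0083·111.32)² + (0.0906·84.26)²) = √(0.853695 + 58.277284) = 7.6897 km
A–D: √((0.3081·111.32)² + (-0.0350·84.26)²) = √(1176.331677 + 8.697191) = 34.4242 km
A–E: √((-0.0200·111.32)² + (-0.0537·84.26)²) = √(4.956857 + 20.473471) = 5.0428 km
A–F: √((0.2002·111.32)² + (-0.2703·84.26)²) = √(496.677563 + 518.722398) = 31.8653 km
B–C: √((-0.0944·111.32)² + (0.3530·84.26)²) = √(110.430842 + 884.692449) = 31.5456 km
B–D: √((0.2220·111.32)² + (0.2274·84.26)²) = √(610.734346 + 367.133344) = 31.2709 km
B–E: √((-0.1061·111.32)² + (0.2087·84.26)²) = √(139.500949 + 309.234406) = 21.1834 km
B–F: √((0.1141·111.32)² + (-0.0079·84.26)²) = √(161.330947 + 0.443095) = 12.7190 km
C–D: √((0.3164·111.32)² + (-0.1256·84.26)²) = √(1240.564488 + 112.001074) = 36.7772 km
C–E: √((-0.0117·111.32)² + (-0.1443·84.26)²) = √(1.696360 + 147.834423) = 12.2283 km
C–F: √((0.2085·111.32)² + (-0.3609·84.26)²) = √(538.714312 + 924.733676) = 38.2550 km
D–E: √((-0.3281·111.32)² + (-0.0187·84.26)²) = √(1334.009296 + 2.482711) = 36.5581 km
D–F: √((-0.1079·111.32)² + (-0.2353·84.26)²) = √(144.274403 + 393.085265) = 23.1810 km
E–F: √((0.2202·111.32)² + (-0.2166·84.26)²) = √(600.870696 + 333.088635) = 30.5607 km
Closest pair: A–E at 5.0428 km.

A and E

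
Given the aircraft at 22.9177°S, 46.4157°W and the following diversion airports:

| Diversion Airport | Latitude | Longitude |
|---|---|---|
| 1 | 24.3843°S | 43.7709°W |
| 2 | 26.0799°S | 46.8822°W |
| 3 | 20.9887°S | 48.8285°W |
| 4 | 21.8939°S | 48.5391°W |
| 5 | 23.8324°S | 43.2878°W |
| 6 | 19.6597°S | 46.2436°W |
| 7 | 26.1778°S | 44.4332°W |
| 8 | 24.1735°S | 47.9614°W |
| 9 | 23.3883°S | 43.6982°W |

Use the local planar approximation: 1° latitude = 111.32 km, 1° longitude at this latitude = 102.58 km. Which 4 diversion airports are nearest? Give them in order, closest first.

Distances from 22.9177°S, 46.4157°W:
1: √((-1.4666·111.32)² + (2.6448·102.58)²) = √(26654.451910 + 73605.634691) = 316.6387 km
2: √((-3.1622·111.32)² + (-0.4665·102.58)²) = √(123915.337475 + 2289.964162) = 355.2539 km
3: √((1.9290·111.32)² + (-2.4128·102.58)²) = √(46111.669948 + 61258.736905) = 327.6742 km
4: √((1.0238·111.32)² + (-2.1234·102.58)²) = √(12989.027783 + 47444.843181) = 245.8330 km
5: √((-0.9147·111.32)² + (3.1279·102.58)²) = √(10368.209250 + 102951.128049) = 336.6294 km
6: √((3.2580·111.32)² + (0.1721·102.58)²) = √(131537.188602 + 311.664352) = 363.1100 km
7: √((-3.2601·111.32)² + (1.9825·102.58)²) = √(131706.812371 + 41357.262216) = 416.0097 km
8: √((-1.2558·111.32)² + (-1.5457·102.58)²) = √(19542.825436 + 25140.609555) = 211.3846 km
9: √((-0.4706·111.32)² + (2.7175·102.58)²) = √(2744.417886 + 77707.778749) = 283.6410 km
Sorted: 8 (211.3846 km) < 4 (245.8330 km) < 9 (283.6410 km) < 1 (316.6387 km) < 3 (327.6742 km) < 5 (336.6294 km) < …

8, 4, 9, 1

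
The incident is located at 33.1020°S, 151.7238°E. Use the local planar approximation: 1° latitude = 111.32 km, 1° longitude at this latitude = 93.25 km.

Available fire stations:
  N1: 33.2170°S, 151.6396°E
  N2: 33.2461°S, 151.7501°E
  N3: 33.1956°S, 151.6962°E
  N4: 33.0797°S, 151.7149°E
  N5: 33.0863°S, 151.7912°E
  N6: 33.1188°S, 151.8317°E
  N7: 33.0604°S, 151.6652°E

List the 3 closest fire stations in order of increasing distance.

N4, N5, N7

Distances from 33.1020°S, 151.7238°E:
N1: 15.0178 km
N2: 16.2276 km
N3: 10.7327 km
N4: 2.6175 km
N5: 6.5235 km
N6: 10.2340 km
N7: 7.1628 km
Sorted: N4 (2.6175 km) < N5 (6.5235 km) < N7 (7.1628 km) < N6 (10.2340 km) < N3 (10.7327 km) < …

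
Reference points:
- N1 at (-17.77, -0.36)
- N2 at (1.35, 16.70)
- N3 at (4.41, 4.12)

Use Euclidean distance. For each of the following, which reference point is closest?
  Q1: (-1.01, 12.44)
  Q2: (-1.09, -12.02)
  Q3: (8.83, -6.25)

Q1→N2; Q2→N3; Q3→N3

Q1 at (-1.01, 12.44):
  N1: 21.09
  N2: 4.87
  N3: 9.93
  → nearest: N2 (4.87)
Q2 at (-1.09, -12.02):
  N1: 20.35
  N2: 28.82
  N3: 17.05
  → nearest: N3 (17.05)
Q3 at (8.83, -6.25):
  N1: 27.24
  N2: 24.14
  N3: 11.27
  → nearest: N3 (11.27)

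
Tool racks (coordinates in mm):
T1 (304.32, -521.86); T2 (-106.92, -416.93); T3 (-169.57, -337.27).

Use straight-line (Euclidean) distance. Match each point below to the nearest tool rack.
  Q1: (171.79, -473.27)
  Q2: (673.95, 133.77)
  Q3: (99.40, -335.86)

Q1 at (171.79, -473.27):
  T1: 141.16 mm
  T2: 284.35 mm
  T3: 367.45 mm
  → nearest: T1 (141.16 mm)
Q2 at (673.95, 133.77):
  T1: 752.65 mm
  T2: 955.53 mm
  T3: 966.13 mm
  → nearest: T1 (752.65 mm)
Q3 at (99.40, -335.86):
  T1: 276.75 mm
  T2: 221.68 mm
  T3: 268.97 mm
  → nearest: T2 (221.68 mm)

Q1→T1; Q2→T1; Q3→T2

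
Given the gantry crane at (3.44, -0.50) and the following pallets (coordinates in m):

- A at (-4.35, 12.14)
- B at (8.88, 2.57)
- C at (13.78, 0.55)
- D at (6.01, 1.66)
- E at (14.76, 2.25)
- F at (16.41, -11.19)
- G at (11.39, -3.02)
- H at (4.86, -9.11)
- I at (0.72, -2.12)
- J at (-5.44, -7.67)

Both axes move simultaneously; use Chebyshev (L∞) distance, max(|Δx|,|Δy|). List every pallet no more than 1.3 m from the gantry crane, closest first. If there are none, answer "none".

none

Distances from (3.44, -0.50):
A: 12.64 m
B: 5.44 m
C: 10.34 m
D: 2.57 m
E: 11.32 m
F: 12.97 m
G: 7.95 m
H: 8.61 m
I: 2.72 m
J: 8.88 m
Threshold 1.3 m: none within range.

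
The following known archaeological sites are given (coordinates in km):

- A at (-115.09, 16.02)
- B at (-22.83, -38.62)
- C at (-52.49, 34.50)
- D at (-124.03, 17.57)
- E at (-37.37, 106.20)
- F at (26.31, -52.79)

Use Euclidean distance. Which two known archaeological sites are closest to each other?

A and D

Pairwise distances:
A–B: 107.23 km
A–C: 65.27 km
A–D: 9.07 km
A–E: 119.05 km
A–F: 157.25 km
B–C: 78.91 km
B–D: 115.75 km
B–E: 145.55 km
B–F: 51.14 km
C–D: 73.52 km
C–E: 73.28 km
C–F: 117.60 km
D–E: 123.96 km
D–F: 165.99 km
E–F: 171.27 km
Closest pair: A–D at 9.07 km.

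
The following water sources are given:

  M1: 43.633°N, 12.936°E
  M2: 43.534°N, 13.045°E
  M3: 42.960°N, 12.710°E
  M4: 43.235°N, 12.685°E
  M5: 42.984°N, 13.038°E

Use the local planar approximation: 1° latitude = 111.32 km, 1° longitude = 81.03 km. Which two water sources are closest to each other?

M1 and M2

Pairwise distances:
M1–M2: 14.123 km
M3–M5: 26.712 km
M3–M4: 30.680 km
M4–M5: 39.986 km
M2–M4: 44.258 km
M1–M4: 48.751 km
M2–M5: 61.229 km
M2–M3: 69.425 km
M1–M5: 72.718 km
M1–M3: 77.124 km
Closest pair: M1–M2 at 14.123 km.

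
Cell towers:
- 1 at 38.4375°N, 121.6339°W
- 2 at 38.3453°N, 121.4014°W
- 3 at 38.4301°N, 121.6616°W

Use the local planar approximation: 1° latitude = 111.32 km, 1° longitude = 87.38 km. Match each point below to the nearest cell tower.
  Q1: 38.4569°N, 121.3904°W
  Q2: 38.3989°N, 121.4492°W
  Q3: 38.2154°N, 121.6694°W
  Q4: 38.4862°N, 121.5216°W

Q1 at 38.4569°N, 121.3904°W:
  1: √((-0.0194·111.32)² + (-0.2435·87.38)²) = √(4.663907 + 452.712006) = 21.3863 km
  2: √((-0.1116·111.32)² + (-0.0110·87.38)²) = √(154.338681 + 0.923867) = 12.4604 km
  3: √((-0.0268·111.32)² + (-0.2712·87.38)²) = √(8.900532 + 561.569421) = 23.8845 km
  → nearest: 2 (12.4604 km)
Q2 at 38.3989°N, 121.4492°W:
  1: √((0.0386·111.32)² + (-0.1847·87.38)²) = √(18.463796 + 260.470097) = 16.7013 km
  2: √((-0.0536·111.32)² + (0.0478·87.38)²) = √(35.602129 + 17.445358) = 7.2834 km
  3: √((0.0312·111.32)² + (-0.2124·87.38)²) = √(12.063007 + 344.455486) = 18.8817 km
  → nearest: 2 (7.2834 km)
Q3 at 38.2154°N, 121.6694°W:
  1: √((0.2221·111.32)² + (0.0355·87.38)²) = √(611.284681 + 9.622342) = 24.9180 km
  2: √((0.1299·111.32)² + (0.2680·87.38)²) = √(209.105135 + 548.395230) = 27.5227 km
  3: √((0.2147·111.32)² + (0.0078·87.38)²) = √(571.229311 + 0.464529) = 23.9101 km
  → nearest: 3 (23.9101 km)
Q4 at 38.4862°N, 121.5216°W:
  1: √((-0.0487·111.32)² + (-0.1123·87.38)²) = √(29.390320 + 96.290534) = 11.2107 km
  2: √((-0.1409·111.32)² + (0.1202·87.38)²) = √(246.018849 + 110.314605) = 18.8768 km
  3: √((-0.0561·111.32)² + (-0.1400·87.38)²) = √(39.000674 + 149.651182) = 13.7351 km
  → nearest: 1 (11.2107 km)

Q1→2; Q2→2; Q3→3; Q4→1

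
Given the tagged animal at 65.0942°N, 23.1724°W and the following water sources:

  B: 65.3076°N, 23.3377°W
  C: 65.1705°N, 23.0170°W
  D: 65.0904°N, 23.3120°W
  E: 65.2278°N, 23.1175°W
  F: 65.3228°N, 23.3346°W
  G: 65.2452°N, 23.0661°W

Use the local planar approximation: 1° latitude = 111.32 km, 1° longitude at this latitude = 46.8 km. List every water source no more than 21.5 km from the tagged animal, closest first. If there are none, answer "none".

Distances from 65.0942°N, 23.1724°W:
B: 24.9836 km
C: 11.1819 km
D: 6.5470 km
E: 15.0927 km
F: 26.5558 km
G: 17.5300 km
Threshold 21.5 km: D (6.5470 km), C (11.1819 km), E (15.0927 km), G (17.5300 km) are within range.

D, C, E, G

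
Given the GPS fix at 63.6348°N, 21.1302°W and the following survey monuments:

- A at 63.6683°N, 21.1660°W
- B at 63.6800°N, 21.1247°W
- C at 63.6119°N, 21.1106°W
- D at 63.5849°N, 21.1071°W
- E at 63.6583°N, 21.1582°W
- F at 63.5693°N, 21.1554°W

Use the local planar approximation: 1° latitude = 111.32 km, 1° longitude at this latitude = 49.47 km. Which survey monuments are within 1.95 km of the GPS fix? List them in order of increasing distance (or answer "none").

none

Distances from 63.6348°N, 21.1302°W:
A: 4.1284 km
B: 5.0390 km
C: 2.7274 km
D: 5.6712 km
E: 2.9601 km
F: 7.3973 km
Threshold 1.95 km: none within range.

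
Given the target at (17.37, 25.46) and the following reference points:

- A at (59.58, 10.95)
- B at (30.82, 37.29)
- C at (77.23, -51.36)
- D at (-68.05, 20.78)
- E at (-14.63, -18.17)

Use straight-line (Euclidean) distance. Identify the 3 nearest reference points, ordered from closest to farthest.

Distances from (17.37, 25.46):
A: 44.63
B: 17.91
C: 97.39
D: 85.55
E: 54.11
Sorted: B (17.91) < A (44.63) < E (54.11) < D (85.55) < C (97.39)

B, A, E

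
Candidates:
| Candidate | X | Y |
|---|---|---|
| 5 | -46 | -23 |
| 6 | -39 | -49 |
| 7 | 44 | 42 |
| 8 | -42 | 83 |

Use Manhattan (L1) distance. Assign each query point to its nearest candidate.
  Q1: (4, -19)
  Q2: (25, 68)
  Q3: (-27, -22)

Q1 at (4, -19):
  5: |-50| + |-4| = 50 + 4 = 54
  6: |-43| + |-30| = 43 + 30 = 73
  7: |40| + |61| = 40 + 61 = 101
  8: |-46| + |102| = 46 + 102 = 148
  → nearest: 5 (54)
Q2 at (25, 68):
  5: |-71| + |-91| = 71 + 91 = 162
  6: |-64| + |-117| = 64 + 117 = 181
  7: |19| + |-26| = 19 + 26 = 45
  8: |-67| + |15| = 67 + 15 = 82
  → nearest: 7 (45)
Q3 at (-27, -22):
  5: |-19| + |-1| = 19 + 1 = 20
  6: |-12| + |-27| = 12 + 27 = 39
  7: |71| + |64| = 71 + 64 = 135
  8: |-15| + |105| = 15 + 105 = 120
  → nearest: 5 (20)

Q1→5; Q2→7; Q3→5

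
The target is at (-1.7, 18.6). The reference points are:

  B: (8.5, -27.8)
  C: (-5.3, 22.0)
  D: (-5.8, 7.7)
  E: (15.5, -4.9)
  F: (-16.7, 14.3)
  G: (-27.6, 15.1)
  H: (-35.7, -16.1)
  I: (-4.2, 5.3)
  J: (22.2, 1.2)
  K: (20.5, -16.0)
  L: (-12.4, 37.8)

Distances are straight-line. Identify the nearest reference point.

C

Distances from (-1.7, 18.6):
B: √((10.2)² + (-46.4)²) = √(104.040 + 2152.960) = 47.5
C: √((-3.6)² + (3.4)²) = √(12.960 + 11.560) = 5.0
D: √((-4.1)² + (-10.9)²) = √(16.810 + 118.810) = 11.6
E: √((17.2)² + (-23.5)²) = √(295.840 + 552.250) = 29.1
F: √((-15.0)² + (-4.3)²) = √(225.000 + 18.490) = 15.6
G: √((-25.9)² + (-3.5)²) = √(670.810 + 12.250) = 26.1
H: √((-34.0)² + (-34.7)²) = √(1156.000 + 1204.090) = 48.6
I: √((-2.5)² + (-13.3)²) = √(6.250 + 176.890) = 13.5
J: √((23.9)² + (-17.4)²) = √(571.210 + 302.760) = 29.6
K: √((22.2)² + (-34.6)²) = √(492.840 + 1197.160) = 41.1
L: √((-10.7)² + (19.2)²) = √(114.490 + 368.640) = 22.0
Minimum: C at 5.0.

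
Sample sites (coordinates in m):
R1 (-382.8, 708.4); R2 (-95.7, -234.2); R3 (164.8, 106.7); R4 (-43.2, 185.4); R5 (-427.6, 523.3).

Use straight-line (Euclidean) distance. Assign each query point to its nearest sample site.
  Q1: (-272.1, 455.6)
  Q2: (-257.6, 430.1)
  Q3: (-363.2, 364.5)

Q1 at (-272.1, 455.6):
  R1: 276.0 m
  R2: 712.0 m
  R3: 559.1 m
  R4: 354.1 m
  R5: 169.6 m
  → nearest: R5 (169.6 m)
Q2 at (-257.6, 430.1):
  R1: 305.2 m
  R2: 683.7 m
  R3: 532.0 m
  R4: 325.3 m
  R5: 193.9 m
  → nearest: R5 (193.9 m)
Q3 at (-363.2, 364.5):
  R1: 344.5 m
  R2: 655.7 m
  R3: 587.6 m
  R4: 366.7 m
  R5: 171.4 m
  → nearest: R5 (171.4 m)

Q1→R5; Q2→R5; Q3→R5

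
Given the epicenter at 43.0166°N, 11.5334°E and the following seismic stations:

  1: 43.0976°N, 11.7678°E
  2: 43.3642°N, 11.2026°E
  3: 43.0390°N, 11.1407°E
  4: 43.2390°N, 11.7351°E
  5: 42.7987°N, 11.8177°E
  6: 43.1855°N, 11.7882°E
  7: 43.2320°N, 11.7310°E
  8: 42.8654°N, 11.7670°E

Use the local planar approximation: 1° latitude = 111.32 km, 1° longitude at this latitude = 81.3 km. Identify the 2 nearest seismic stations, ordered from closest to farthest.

1, 8

Distances from 43.0166°N, 11.5334°E:
1: √((0.0810·111.32)² + (0.2344·81.3)²) = √(81.304846 + 363.158577) = 21.0823 km
2: √((0.3476·111.32)² + (-0.3308·81.3)²) = √(1497.290024 + 723.289388) = 47.1230 km
3: √((0.0224·111.32)² + (-0.3927·81.3)²) = √(6.217881 + 1019.302041) = 32.0237 km
4: √((0.2224·111.32)² + (0.2017·81.3)²) = √(612.937173 + 268.901291) = 29.6958 km
5: √((-0.2179·111.32)² + (0.2843·81.3)²) = √(588.384002 + 534.238043) = 33.5056 km
6: √((0.1689·111.32)² + (0.2548·81.3)²) = √(353.513249 + 429.121168) = 27.9756 km
7: √((0.2154·111.32)² + (0.1976·81.3)²) = √(574.960214 + 258.080369) = 28.8624 km
8: √((-0.1512·111.32)² + (0.2336·81.3)²) = √(283.302220 + 360.683909) = 25.3769 km
Sorted: 1 (21.0823 km) < 8 (25.3769 km) < 6 (27.9756 km) < 7 (28.8624 km) < …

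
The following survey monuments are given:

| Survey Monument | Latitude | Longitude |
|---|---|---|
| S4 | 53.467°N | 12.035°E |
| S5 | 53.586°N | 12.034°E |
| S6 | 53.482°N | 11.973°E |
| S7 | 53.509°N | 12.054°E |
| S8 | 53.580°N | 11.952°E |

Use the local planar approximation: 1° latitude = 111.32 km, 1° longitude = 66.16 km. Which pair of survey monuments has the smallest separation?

S4 and S6

Pairwise distances:
S4–S5: 13.247 km
S4–S6: 4.429 km
S4–S7: 4.841 km
S4–S8: 13.726 km
S5–S6: 12.261 km
S5–S7: 8.673 km
S5–S8: 5.466 km
S6–S7: 6.144 km
S6–S8: 10.997 km
S7–S8: 10.393 km
Closest pair: S4–S6 at 4.429 km.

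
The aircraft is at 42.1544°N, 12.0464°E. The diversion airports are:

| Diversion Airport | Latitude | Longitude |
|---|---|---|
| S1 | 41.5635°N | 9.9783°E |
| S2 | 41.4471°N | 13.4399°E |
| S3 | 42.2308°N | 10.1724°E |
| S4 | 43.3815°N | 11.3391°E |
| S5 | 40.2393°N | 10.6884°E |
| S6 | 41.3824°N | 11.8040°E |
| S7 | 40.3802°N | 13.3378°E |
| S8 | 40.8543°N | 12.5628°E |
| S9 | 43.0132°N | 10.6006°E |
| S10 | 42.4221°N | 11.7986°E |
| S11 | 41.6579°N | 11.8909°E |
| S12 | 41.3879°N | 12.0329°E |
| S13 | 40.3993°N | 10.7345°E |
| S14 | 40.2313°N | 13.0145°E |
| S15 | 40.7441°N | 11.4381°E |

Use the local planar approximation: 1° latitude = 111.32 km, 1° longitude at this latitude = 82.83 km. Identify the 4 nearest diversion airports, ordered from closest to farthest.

Distances from 42.1544°N, 12.0464°E:
S1: 183.4961 km
S2: 139.7214 km
S3: 155.4562 km
S4: 148.6339 km
S5: 241.0435 km
S6: 88.2533 km
S7: 224.6101 km
S8: 150.9156 km
S9: 153.2354 km
S10: 36.1849 km
S11: 56.7513 km
S12: 85.3341 km
S13: 223.5631 km
S14: 228.6047 km
S15: 164.8818 km
Sorted: S10 (36.1849 km) < S11 (56.7513 km) < S12 (85.3341 km) < S6 (88.2533 km) < S2 (139.7214 km) < S4 (148.6339 km) < …

S10, S11, S12, S6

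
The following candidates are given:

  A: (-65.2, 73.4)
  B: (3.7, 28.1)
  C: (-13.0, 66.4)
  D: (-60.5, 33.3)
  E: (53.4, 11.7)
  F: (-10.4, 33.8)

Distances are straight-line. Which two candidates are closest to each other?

B and F

Pairwise distances:
A–B: 82.5
A–C: 52.7
A–D: 40.4
A–E: 133.7
A–F: 67.6
B–C: 41.8
B–D: 64.4
B–E: 52.3
B–F: 15.2
C–D: 57.9
C–E: 86.0
C–F: 32.7
D–E: 115.9
D–F: 50.1
E–F: 67.5
Closest pair: B–F at 15.2.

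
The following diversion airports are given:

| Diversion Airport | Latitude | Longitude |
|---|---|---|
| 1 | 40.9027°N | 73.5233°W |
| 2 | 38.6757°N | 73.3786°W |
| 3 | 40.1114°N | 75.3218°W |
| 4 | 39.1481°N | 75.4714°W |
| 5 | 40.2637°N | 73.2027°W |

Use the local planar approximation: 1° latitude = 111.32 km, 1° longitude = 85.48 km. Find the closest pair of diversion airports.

1 and 5

Pairwise distances:
1–5: √((-0.6390·111.32)² + (0.3206·85.48)²) = √(5059.971977 + 751.027886) = 76.2299 km
3–4: √((-0.9633·111.32)² + (-0.1496·85.48)²) = √(11499.250001 + 163.528033) = 107.9943 km
1–3: √((-0.7913·111.32)² + (-1.7985·85.48)²) = √(7759.410475 + 23634.690052) = 177.1838 km
2–5: √((1.5880·111.32)² + (0.1759·85.48)²) = √(31249.810744 + 226.079251) = 177.4145 km
3–5: √((0.1523·111.32)² + (2.1191·85.48)²) = √(287.439337 + 32811.941603) = 181.9324 km
2–4: √((0.4724·111.32)² + (-2.0928·85.48)²) = √(2765.452308 + 32002.542299) = 186.4618 km
4–5: √((1.1156·111.32)² + (2.2687·85.48)²) = √(15422.806383 + 37608.253804) = 230.2847 km
2–3: √((1.4357·111.32)² + (-1.9432·85.48)²) = √(25543.111320 + 27590.783322) = 230.5079 km
1–2: √((-2.2270·111.32)² + (0.1447·85.48)²) = √(61459.189605 + 152.991073) = 248.2180 km
1–4: √((-1.7546·111.32)² + (-1.9481·85.48)²) = √(38150.711810 + 27730.105360) = 256.6726 km
Closest pair: 1–5 at 76.2299 km.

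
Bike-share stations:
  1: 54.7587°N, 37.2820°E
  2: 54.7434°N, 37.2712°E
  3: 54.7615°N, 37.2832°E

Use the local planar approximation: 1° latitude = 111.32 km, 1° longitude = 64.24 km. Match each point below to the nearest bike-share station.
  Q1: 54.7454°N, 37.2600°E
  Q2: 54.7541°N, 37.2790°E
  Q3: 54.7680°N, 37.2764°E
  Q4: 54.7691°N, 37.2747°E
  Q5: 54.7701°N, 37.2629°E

Q1→2; Q2→1; Q3→3; Q4→3; Q5→3

Q1 at 54.7454°N, 37.2600°E:
  1: √((0.0133·111.32)² + (0.0220·64.24)²) = √(2.192046 + 1.997360) = 2.0468 km
  2: √((-0.0020·111.32)² + (0.0112·64.24)²) = √(0.049569 + 0.517663) = 0.7531 km
  3: √((0.0161·111.32)² + (0.0232·64.24)²) = √(3.212167 + 2.221197) = 2.3310 km
  → nearest: 2 (0.7531 km)
Q2 at 54.7541°N, 37.2790°E:
  1: √((0.0046·111.32)² + (0.0030·64.24)²) = √(0.262218 + 0.037141) = 0.5471 km
  2: √((-0.0107·111.32)² + (-0.0078·64.24)²) = √(1.418776 + 0.251073) = 1.2922 km
  3: √((0.0074·111.32)² + (0.0042·64.24)²) = √(0.678594 + 0.072796) = 0.8668 km
  → nearest: 1 (0.5471 km)
Q3 at 54.7680°N, 37.2764°E:
  1: √((-0.0093·111.32)² + (0.0056·64.24)²) = √(1.071796 + 0.129416) = 1.0960 km
  2: √((-0.0246·111.32)² + (-0.0052·64.24)²) = √(7.499229 + 0.111588) = 2.7588 km
  3: √((-0.0065·111.32)² + (0.0068·64.24)²) = √(0.523568 + 0.190822) = 0.8452 km
  → nearest: 3 (0.8452 km)
Q4 at 54.7691°N, 37.2747°E:
  1: √((-0.0104·111.32)² + (0.0073·64.24)²) = √(1.340334 + 0.219916) = 1.2491 km
  2: √((-0.0257·111.32)² + (-0.0035·64.24)²) = √(8.184886 + 0.050553) = 2.8697 km
  3: √((-0.0076·111.32)² + (0.0085·64.24)²) = √(0.715770 + 0.298160) = 1.0069 km
  → nearest: 3 (1.0069 km)
Q5 at 54.7701°N, 37.2629°E:
  1: √((-0.0114·111.32)² + (0.0191·64.24)²) = √(1.610483 + 1.505490) = 1.7652 km
  2: √((-0.0267·111.32)² + (0.0083·64.24)²) = √(8.834234 + 0.284294) = 3.0197 km
  3: √((-0.0086·111.32)² + (0.0203·64.24)²) = √(0.916523 + 1.700604) = 1.6178 km
  → nearest: 3 (1.6178 km)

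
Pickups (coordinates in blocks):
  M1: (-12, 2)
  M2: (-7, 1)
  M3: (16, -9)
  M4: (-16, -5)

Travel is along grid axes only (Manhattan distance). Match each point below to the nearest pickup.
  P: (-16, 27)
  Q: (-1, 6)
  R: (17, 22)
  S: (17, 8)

P→M1; Q→M2; R→M3; S→M3

P at (-16, 27):
  M1: |4| + |-25| = 4 + 25 = 29 blocks
  M2: |9| + |-26| = 9 + 26 = 35 blocks
  M3: |32| + |-36| = 32 + 36 = 68 blocks
  M4: |0| + |-32| = 0 + 32 = 32 blocks
  → nearest: M1 (29 blocks)
Q at (-1, 6):
  M1: |-11| + |-4| = 11 + 4 = 15 blocks
  M2: |-6| + |-5| = 6 + 5 = 11 blocks
  M3: |17| + |-15| = 17 + 15 = 32 blocks
  M4: |-15| + |-11| = 15 + 11 = 26 blocks
  → nearest: M2 (11 blocks)
R at (17, 22):
  M1: |-29| + |-20| = 29 + 20 = 49 blocks
  M2: |-24| + |-21| = 24 + 21 = 45 blocks
  M3: |-1| + |-31| = 1 + 31 = 32 blocks
  M4: |-33| + |-27| = 33 + 27 = 60 blocks
  → nearest: M3 (32 blocks)
S at (17, 8):
  M1: |-29| + |-6| = 29 + 6 = 35 blocks
  M2: |-24| + |-7| = 24 + 7 = 31 blocks
  M3: |-1| + |-17| = 1 + 17 = 18 blocks
  M4: |-33| + |-13| = 33 + 13 = 46 blocks
  → nearest: M3 (18 blocks)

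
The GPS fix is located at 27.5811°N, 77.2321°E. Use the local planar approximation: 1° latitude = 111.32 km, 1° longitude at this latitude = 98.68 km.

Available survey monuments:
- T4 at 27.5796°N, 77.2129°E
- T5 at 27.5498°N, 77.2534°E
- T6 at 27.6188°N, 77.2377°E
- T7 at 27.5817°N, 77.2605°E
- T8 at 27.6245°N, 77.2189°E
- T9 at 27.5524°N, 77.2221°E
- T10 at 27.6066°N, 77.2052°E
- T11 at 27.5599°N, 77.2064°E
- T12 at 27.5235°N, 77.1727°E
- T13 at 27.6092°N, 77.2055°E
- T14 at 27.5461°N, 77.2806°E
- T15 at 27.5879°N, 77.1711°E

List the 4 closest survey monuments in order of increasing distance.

Distances from 27.5811°N, 77.2321°E:
T4: √((-0.0015·111.32)² + (-0.0192·98.68)²) = √(0.027882 + 3.589721) = 1.9020 km
T5: √((-0.0313·111.32)² + (0.0213·98.68)²) = √(12.140458 + 4.417916) = 4.0692 km
T6: √((0.0377·111.32)² + (0.0056·98.68)²) = √(17.612828 + 0.305376) = 4.2330 km
T7: √((0.0006·111.32)² + (0.0284·98.68)²) = √(0.004461 + 7.854074) = 2.8033 km
T8: √((0.0434·111.32)² + (-0.0132·98.68)²) = √(23.341344 + 1.696704) = 5.0038 km
T9: √((-0.0287·111.32)² + (-0.0100·98.68)²) = √(10.207284 + 0.973774) = 3.3438 km
T10: √((0.0255·111.32)² + (-0.0269·98.68)²) = √(8.057991 + 7.046328) = 3.8864 km
T11: √((-0.0212·111.32)² + (-0.0257·98.68)²) = √(5.569524 + 6.431681) = 3.4643 km
T12: √((-0.0576·111.32)² + (-0.0594·98.68)²) = √(41.114154 + 34.358261) = 8.6875 km
T13: √((0.0281·111.32)² + (-0.0266·98.68)²) = √(9.784960 + 6.890037) = 4.0835 km
T14: √((-0.0350·111.32)² + (0.0485·98.68)²) = √(15.180374 + 22.905605) = 6.1714 km
T15: √((0.0068·111.32)² + (-0.0610·98.68)²) = √(0.573013 + 36.234139) = 6.0669 km
Sorted: T4 (1.9020 km) < T7 (2.8033 km) < T9 (3.3438 km) < T11 (3.4643 km) < T10 (3.8864 km) < T5 (4.0692 km) < …

T4, T7, T9, T11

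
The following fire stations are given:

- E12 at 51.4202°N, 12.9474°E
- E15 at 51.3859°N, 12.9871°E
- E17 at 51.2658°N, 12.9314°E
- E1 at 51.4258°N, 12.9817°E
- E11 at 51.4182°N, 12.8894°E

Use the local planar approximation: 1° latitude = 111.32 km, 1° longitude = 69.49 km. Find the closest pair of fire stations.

E12 and E1

Pairwise distances:
E12–E1: 2.4637 km
E12–E11: 4.0366 km
E15–E1: 4.4575 km
E12–E15: 4.7106 km
E1–E11: 6.4695 km
E15–E11: 7.6825 km
E15–E17: 13.9185 km
E17–E11: 17.2144 km
E12–E17: 17.2237 km
E17–E1: 18.1509 km
Closest pair: E12–E1 at 2.4637 km.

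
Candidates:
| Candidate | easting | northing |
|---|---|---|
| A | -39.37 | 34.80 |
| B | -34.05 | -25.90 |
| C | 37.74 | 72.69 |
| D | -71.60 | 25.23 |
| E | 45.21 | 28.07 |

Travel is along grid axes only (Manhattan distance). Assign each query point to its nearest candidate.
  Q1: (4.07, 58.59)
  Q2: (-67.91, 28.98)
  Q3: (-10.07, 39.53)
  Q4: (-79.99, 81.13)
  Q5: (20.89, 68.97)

Q1 at (4.07, 58.59):
  A: 67.23
  B: 122.61
  C: 47.77
  D: 109.03
  E: 71.66
  → nearest: C (47.77)
Q2 at (-67.91, 28.98):
  A: 34.36
  B: 88.74
  C: 149.36
  D: 7.44
  E: 114.03
  → nearest: D (7.44)
Q3 at (-10.07, 39.53):
  A: 34.03
  B: 89.41
  C: 80.97
  D: 75.83
  E: 66.74
  → nearest: A (34.03)
Q4 at (-79.99, 81.13):
  A: 86.95
  B: 152.97
  C: 126.17
  D: 64.29
  E: 178.26
  → nearest: D (64.29)
Q5 at (20.89, 68.97):
  A: 94.43
  B: 149.81
  C: 20.57
  D: 136.23
  E: 65.22
  → nearest: C (20.57)

Q1→C; Q2→D; Q3→A; Q4→D; Q5→C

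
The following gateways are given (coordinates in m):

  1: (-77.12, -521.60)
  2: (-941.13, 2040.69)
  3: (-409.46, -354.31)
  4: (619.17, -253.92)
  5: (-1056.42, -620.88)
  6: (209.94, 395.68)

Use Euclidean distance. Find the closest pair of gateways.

1 and 3

Pairwise distances:
1–2: 2704.04 m
1–3: 372.07 m
1–4: 745.97 m
1–5: 984.32 m
1–6: 961.15 m
2–3: 2453.30 m
2–4: 2774.85 m
2–5: 2664.07 m
2–6: 2007.74 m
3–4: 1033.52 m
3–5: 699.73 m
3–6: 972.70 m
4–5: 1715.30 m
4–6: 767.76 m
5–6: 1623.90 m
Closest pair: 1–3 at 372.07 m.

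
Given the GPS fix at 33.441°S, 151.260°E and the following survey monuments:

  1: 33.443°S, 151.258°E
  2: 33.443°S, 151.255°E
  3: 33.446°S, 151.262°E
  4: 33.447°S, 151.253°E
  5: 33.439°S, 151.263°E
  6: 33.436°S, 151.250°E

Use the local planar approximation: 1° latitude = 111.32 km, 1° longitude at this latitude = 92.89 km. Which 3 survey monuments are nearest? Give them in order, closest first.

Distances from 33.441°S, 151.260°E:
1: 0.290 km
2: 0.515 km
3: 0.587 km
4: 0.932 km
5: 0.357 km
6: 1.083 km
Sorted: 1 (0.290 km) < 5 (0.357 km) < 2 (0.515 km) < 3 (0.587 km) < 4 (0.932 km) < …

1, 5, 2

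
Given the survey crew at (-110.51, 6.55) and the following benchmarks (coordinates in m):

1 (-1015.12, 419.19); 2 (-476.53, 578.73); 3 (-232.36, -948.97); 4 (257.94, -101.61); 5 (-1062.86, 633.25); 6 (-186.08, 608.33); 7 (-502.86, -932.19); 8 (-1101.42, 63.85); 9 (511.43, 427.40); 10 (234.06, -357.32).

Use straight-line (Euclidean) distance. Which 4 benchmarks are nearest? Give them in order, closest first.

4, 10, 6, 2

Distances from (-110.51, 6.55):
1: √((-904.61)² + (412.64)²) = √(818319.2521 + 170271.7696) = 994.28 m
2: √((-366.02)² + (572.18)²) = √(133970.6404 + 327389.9524) = 679.24 m
3: √((-121.85)² + (-955.52)²) = √(14847.4225 + 913018.4704) = 963.26 m
4: √((368.45)² + (-108.16)²) = √(135755.4025 + 11698.5856) = 384.00 m
5: √((-952.35)² + (626.70)²) = √(906970.5225 + 392752.8900) = 1140.05 m
6: √((-75.57)² + (601.78)²) = √(5710.8249 + 362139.1684) = 606.51 m
7: √((-392.35)² + (-938.74)²) = √(153938.5225 + 881232.7876) = 1017.43 m
8: √((-990.91)² + (57.30)²) = √(981902.6281 + 3283.2900) = 992.57 m
9: √((621.94)² + (420.85)²) = √(386809.3636 + 177114.7225) = 750.95 m
10: √((344.57)² + (-363.87)²) = √(118728.4849 + 132401.3769) = 501.13 m
Sorted: 4 (384.00 m) < 10 (501.13 m) < 6 (606.51 m) < 2 (679.24 m) < 9 (750.95 m) < 3 (963.26 m) < …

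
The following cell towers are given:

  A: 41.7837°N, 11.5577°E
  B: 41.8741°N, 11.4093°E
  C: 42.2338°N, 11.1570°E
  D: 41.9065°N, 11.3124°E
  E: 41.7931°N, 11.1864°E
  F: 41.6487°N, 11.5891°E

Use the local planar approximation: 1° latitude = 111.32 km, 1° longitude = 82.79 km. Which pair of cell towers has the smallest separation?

B and D

Pairwise distances:
A–B: 15.8813 km
A–C: 60.0919 km
A–D: 24.4806 km
A–E: 30.7577 km
A–F: 15.2514 km
B–C: 45.1625 km
B–D: 8.7958 km
B–E: 20.5390 km
B–F: 29.1748 km
C–D: 38.6398 km
C–E: 49.1191 km
C–F: 74.3108 km
D–E: 16.3760 km
D–F: 36.7201 km
E–F: 37.0124 km
Closest pair: B–D at 8.7958 km.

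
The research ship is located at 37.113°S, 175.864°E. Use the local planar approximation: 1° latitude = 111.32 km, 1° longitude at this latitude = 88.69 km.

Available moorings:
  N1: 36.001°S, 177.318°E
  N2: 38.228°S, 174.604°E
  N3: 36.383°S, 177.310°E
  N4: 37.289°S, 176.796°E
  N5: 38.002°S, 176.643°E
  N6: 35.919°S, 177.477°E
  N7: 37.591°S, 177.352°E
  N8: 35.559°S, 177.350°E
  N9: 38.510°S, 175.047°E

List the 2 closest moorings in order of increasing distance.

Distances from 37.113°S, 175.864°E:
N1: 178.754 km
N2: 167.015 km
N3: 151.825 km
N4: 84.949 km
N5: 120.694 km
N6: 195.274 km
N7: 142.294 km
N8: 217.475 km
N9: 171.566 km
Sorted: N4 (84.949 km) < N5 (120.694 km) < N7 (142.294 km) < N3 (151.825 km) < …

N4, N5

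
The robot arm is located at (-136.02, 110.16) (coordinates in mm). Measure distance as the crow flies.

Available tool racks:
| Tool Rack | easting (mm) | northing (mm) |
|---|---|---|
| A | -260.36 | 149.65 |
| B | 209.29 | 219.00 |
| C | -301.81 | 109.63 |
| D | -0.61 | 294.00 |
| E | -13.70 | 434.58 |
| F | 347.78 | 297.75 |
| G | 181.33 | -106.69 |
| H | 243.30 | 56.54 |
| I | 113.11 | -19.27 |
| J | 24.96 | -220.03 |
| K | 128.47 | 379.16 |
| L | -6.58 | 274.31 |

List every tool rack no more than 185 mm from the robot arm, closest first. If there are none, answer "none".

A, C

Distances from (-136.02, 110.16):
A: √((-124.34)² + (39.49)²) = √(15460.4356 + 1559.4601) = 130.46 mm
B: √((345.31)² + (108.84)²) = √(119238.9961 + 11846.1456) = 362.06 mm
C: √((-165.79)² + (-0.53)²) = √(27486.3241 + 0.2809) = 165.79 mm
D: √((135.41)² + (183.84)²) = √(18335.8681 + 33797.1456) = 228.33 mm
E: √((122.32)² + (324.42)²) = √(14962.1824 + 105248.3364) = 346.71 mm
F: √((483.80)² + (187.59)²) = √(234062.4400 + 35190.0081) = 518.90 mm
G: √((317.35)² + (-216.85)²) = √(100711.0225 + 47023.9225) = 384.36 mm
H: √((379.32)² + (-53.62)²) = √(143883.6624 + 2875.1044) = 383.09 mm
I: √((249.13)² + (-129.43)²) = √(62065.7569 + 16752.1249) = 280.75 mm
J: √((160.98)² + (-330.19)²) = √(25914.5604 + 109025.4361) = 367.34 mm
K: √((264.49)² + (269.00)²) = √(69954.9601 + 72361.0000) = 377.25 mm
L: √((129.44)² + (164.15)²) = √(16754.7136 + 26945.2225) = 209.05 mm
Threshold 185 mm: A (130.46 mm), C (165.79 mm) are within range.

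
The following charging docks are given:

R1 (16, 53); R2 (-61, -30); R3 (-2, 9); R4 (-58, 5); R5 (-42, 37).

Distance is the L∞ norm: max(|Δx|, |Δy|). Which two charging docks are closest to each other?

R4 and R5

Pairwise distances:
R1–R2: max(|-77|, |-83|) = 83
R1–R3: max(|-18|, |-44|) = 44
R1–R4: max(|-74|, |-48|) = 74
R1–R5: max(|-58|, |-16|) = 58
R2–R3: max(|59|, |39|) = 59
R2–R4: max(|3|, |35|) = 35
R2–R5: max(|19|, |67|) = 67
R3–R4: max(|-56|, |-4|) = 56
R3–R5: max(|-40|, |28|) = 40
R4–R5: max(|16|, |32|) = 32
Closest pair: R4–R5 at 32.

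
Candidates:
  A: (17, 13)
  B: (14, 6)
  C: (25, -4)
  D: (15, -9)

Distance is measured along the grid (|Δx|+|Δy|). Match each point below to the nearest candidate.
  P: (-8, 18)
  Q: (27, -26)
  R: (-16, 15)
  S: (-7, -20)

P→A; Q→C; R→A; S→D

P at (-8, 18):
  A: |25| + |-5| = 25 + 5 = 30
  B: |22| + |-12| = 22 + 12 = 34
  C: |33| + |-22| = 33 + 22 = 55
  D: |23| + |-27| = 23 + 27 = 50
  → nearest: A (30)
Q at (27, -26):
  A: |-10| + |39| = 10 + 39 = 49
  B: |-13| + |32| = 13 + 32 = 45
  C: |-2| + |22| = 2 + 22 = 24
  D: |-12| + |17| = 12 + 17 = 29
  → nearest: C (24)
R at (-16, 15):
  A: |33| + |-2| = 33 + 2 = 35
  B: |30| + |-9| = 30 + 9 = 39
  C: |41| + |-19| = 41 + 19 = 60
  D: |31| + |-24| = 31 + 24 = 55
  → nearest: A (35)
S at (-7, -20):
  A: |24| + |33| = 24 + 33 = 57
  B: |21| + |26| = 21 + 26 = 47
  C: |32| + |16| = 32 + 16 = 48
  D: |22| + |11| = 22 + 11 = 33
  → nearest: D (33)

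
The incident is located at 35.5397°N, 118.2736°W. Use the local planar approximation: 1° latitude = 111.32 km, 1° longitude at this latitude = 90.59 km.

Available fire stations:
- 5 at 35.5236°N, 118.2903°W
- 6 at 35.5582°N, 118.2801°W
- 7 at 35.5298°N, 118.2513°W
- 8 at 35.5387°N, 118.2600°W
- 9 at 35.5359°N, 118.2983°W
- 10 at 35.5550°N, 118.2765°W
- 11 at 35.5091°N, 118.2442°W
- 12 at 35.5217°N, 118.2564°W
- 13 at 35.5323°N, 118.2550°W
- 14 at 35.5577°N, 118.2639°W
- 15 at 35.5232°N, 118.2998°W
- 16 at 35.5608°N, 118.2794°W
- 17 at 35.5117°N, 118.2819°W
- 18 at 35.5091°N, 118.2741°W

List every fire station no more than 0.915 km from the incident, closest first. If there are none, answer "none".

none

Distances from 35.5397°N, 118.2736°W:
5: √((-0.0161·111.32)² + (-0.0167·90.59)²) = √(3.212167 + 2.288724) = 2.3454 km
6: √((0.0185·111.32)² + (-0.0065·90.59)²) = √(4.241211 + 0.346727) = 2.1419 km
7: √((-0.0099·111.32)² + (0.0223·90.59)²) = √(1.214554 + 4.081034) = 2.3012 km
8: √((-0.0010·111.32)² + (0.0136·90.59)²) = √(0.012392 + 1.517883) = 1.2370 km
9: √((-0.0038·111.32)² + (-0.0247·90.59)²) = √(0.178943 + 5.006733) = 2.2772 km
10: √((0.0153·111.32)² + (-0.0029·90.59)²) = √(2.900877 + 0.069017) = 1.7233 km
11: √((-0.0306·111.32)² + (0.0294·90.59)²) = √(11.603506 + 7.093412) = 4.3240 km
12: √((-0.0180·111.32)² + (0.0172·90.59)²) = √(4.015054 + 2.427825) = 2.5383 km
13: √((-0.0074·111.32)² + (0.0186·90.59)²) = √(0.678594 + 2.839137) = 1.8756 km
14: √((0.0180·111.32)² + (0.0097·90.59)²) = √(4.015054 + 0.772154) = 2.1880 km
15: √((-0.0165·111.32)² + (-0.0262·90.59)²) = √(3.373761 + 5.633303) = 3.0012 km
16: √((0.0211·111.32)² + (-0.0058·90.59)²) = √(5.517106 + 0.276068) = 2.4069 km
17: √((-0.0280·111.32)² + (-0.0083·90.59)²) = √(9.715440 + 0.565349) = 3.2064 km
18: √((-0.0306·111.32)² + (-0.0005·90.59)²) = √(11.603506 + 0.002052) = 3.4067 km
Threshold 0.915 km: none within range.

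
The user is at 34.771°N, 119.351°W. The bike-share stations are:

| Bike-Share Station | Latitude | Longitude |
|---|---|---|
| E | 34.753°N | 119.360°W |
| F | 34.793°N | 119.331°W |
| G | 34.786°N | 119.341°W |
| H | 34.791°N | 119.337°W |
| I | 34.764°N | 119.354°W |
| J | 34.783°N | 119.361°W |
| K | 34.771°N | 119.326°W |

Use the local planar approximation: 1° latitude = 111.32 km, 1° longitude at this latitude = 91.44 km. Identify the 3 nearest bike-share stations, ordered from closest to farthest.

Distances from 34.771°N, 119.351°W:
E: 2.166 km
F: 3.057 km
G: 1.904 km
H: 2.568 km
I: 0.826 km
J: 1.619 km
K: 2.286 km
Sorted: I (0.826 km) < J (1.619 km) < G (1.904 km) < E (2.166 km) < K (2.286 km) < …

I, J, G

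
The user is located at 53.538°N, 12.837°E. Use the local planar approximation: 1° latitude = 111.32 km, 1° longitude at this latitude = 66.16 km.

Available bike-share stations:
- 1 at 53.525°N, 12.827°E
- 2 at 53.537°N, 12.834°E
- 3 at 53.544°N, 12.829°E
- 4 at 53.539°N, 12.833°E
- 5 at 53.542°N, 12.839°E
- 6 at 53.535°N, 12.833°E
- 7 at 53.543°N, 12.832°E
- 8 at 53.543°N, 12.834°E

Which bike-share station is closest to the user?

2

Distances from 53.538°N, 12.837°E:
1: √((-0.013·111.32)² + (-0.010·66.16)²) = √(2.09427 + 0.43771) = 1.591 km
2: √((-0.001·111.32)² + (-0.003·66.16)²) = √(0.01239 + 0.03939) = 0.228 km
3: √((0.006·111.32)² + (-0.008·66.16)²) = √(0.44612 + 0.28014) = 0.852 km
4: √((0.001·111.32)² + (-0.004·66.16)²) = √(0.01239 + 0.07003) = 0.287 km
5: √((0.004·111.32)² + (0.002·66.16)²) = √(0.19827 + 0.01751) = 0.465 km
6: √((-0.003·111.32)² + (-0.004·66.16)²) = √(0.11153 + 0.07003) = 0.426 km
7: √((0.005·111.32)² + (-0.005·66.16)²) = √(0.30980 + 0.10943) = 0.647 km
8: √((0.005·111.32)² + (-0.003·66.16)²) = √(0.30980 + 0.03939) = 0.591 km
Minimum: 2 at 0.228 km.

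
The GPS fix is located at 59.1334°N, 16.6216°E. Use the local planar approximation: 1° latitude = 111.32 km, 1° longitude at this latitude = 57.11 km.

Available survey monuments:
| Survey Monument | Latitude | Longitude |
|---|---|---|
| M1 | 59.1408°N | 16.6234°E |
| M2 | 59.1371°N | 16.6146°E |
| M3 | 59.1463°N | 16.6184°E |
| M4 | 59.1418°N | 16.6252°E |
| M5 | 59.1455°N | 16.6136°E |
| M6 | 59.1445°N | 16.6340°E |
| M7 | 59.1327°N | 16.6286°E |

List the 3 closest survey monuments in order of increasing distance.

Distances from 59.1334°N, 16.6216°E:
M1: √((0.0074·111.32)² + (0.0018·57.11)²) = √(0.678594 + 0.010567) = 0.8302 km
M2: √((0.0037·111.32)² + (-0.0070·57.11)²) = √(0.169648 + 0.159816) = 0.5740 km
M3: √((0.0129·111.32)² + (-0.0032·57.11)²) = √(2.062176 + 0.033398) = 1.4476 km
M4: √((0.0084·111.32)² + (0.0036·57.11)²) = √(0.874390 + 0.042270) = 0.9574 km
M5: √((0.0121·111.32)² + (-0.0080·57.11)²) = √(1.814334 + 0.208739) = 1.4223 km
M6: √((0.0111·111.32)² + (0.0124·57.11)²) = √(1.526836 + 0.501496) = 1.4242 km
M7: √((-0.0007·111.32)² + (0.0070·57.11)²) = √(0.006072 + 0.159816) = 0.4073 km
Sorted: M7 (0.4073 km) < M2 (0.5740 km) < M1 (0.8302 km) < M4 (0.9574 km) < M5 (1.4223 km) < …

M7, M2, M1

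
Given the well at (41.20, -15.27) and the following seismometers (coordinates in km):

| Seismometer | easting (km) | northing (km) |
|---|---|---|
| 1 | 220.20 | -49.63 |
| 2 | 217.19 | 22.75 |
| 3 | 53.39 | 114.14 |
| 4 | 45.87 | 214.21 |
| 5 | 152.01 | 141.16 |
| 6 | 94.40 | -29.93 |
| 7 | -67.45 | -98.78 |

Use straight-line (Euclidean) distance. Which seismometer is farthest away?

4

Distances from (41.20, -15.27):
1: √((179.00)² + (-34.36)²) = √(32041.0000 + 1180.6096) = 182.27 km
2: √((175.99)² + (38.02)²) = √(30972.4801 + 1445.5204) = 180.05 km
3: √((12.19)² + (129.41)²) = √(148.5961 + 16746.9481) = 129.98 km
4: √((4.67)² + (229.48)²) = √(21.8089 + 52661.0704) = 229.53 km
5: √((110.81)² + (156.43)²) = √(12278.8561 + 24470.3449) = 191.70 km
6: √((53.20)² + (-14.66)²) = √(2830.2400 + 214.9156) = 55.18 km
7: √((-108.65)² + (-83.51)²) = √(11804.8225 + 6973.9201) = 137.04 km
Maximum: 4 at 229.53 km.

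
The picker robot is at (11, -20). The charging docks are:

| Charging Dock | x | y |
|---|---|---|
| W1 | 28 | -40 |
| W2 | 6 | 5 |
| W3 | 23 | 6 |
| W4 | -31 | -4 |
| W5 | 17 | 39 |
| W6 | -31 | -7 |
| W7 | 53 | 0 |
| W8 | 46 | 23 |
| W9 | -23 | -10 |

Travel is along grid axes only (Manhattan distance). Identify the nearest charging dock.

W2

Distances from (11, -20):
W1: 37
W2: 30
W3: 38
W4: 58
W5: 65
W6: 55
W7: 62
W8: 78
W9: 44
Minimum: W2 at 30.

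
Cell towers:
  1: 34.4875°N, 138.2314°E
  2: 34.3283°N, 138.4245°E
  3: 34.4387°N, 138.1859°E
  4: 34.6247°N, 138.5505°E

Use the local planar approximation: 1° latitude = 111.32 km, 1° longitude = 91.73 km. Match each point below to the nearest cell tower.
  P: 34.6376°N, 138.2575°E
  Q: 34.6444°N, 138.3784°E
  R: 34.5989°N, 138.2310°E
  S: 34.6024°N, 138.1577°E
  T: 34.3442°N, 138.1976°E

P at 34.6376°N, 138.2575°E:
  1: √((-0.1501·111.32)² + (-0.0261·91.73)²) = √(279.195092 + 5.731969) = 16.8798 km
  2: √((-0.3093·111.32)² + (0.1670·91.73)²) = √(1185.512767 + 234.669004) = 37.6853 km
  3: √((-0.1989·111.32)² + (-0.0716·91.73)²) = √(490.248148 + 43.136890) = 23.0951 km
  4: √((-0.0129·111.32)² + (0.2930·91.73)²) = √(2.062176 + 722.367216) = 26.9152 km
  → nearest: 1 (16.8798 km)
Q at 34.6444°N, 138.3784°E:
  1: √((-0.1569·111.32)² + (-0.1470·91.73)²) = √(305.064929 + 181.826616) = 22.0656 km
  2: √((-0.3161·111.32)² + (0.0461·91.73)²) = √(1238.213079 + 17.882352) = 35.4414 km
  3: √((-0.2057·111.32)² + (-0.1925·91.73)²) = √(524.342401 + 311.805847) = 28.9162 km
  4: √((-0.0197·111.32)² + (0.1721·91.73)²) = √(4.809267 + 249.220939) = 15.9383 km
  → nearest: 4 (15.9383 km)
R at 34.5989°N, 138.2310°E:
  1: √((-0.1114·111.32)² + (0.0004·91.73)²) = √(153.785991 + 0.001346) = 12.4011 km
  2: √((-0.2706·111.32)² + (0.1935·91.73)²) = √(907.406696 + 315.053803) = 34.9637 km
  3: √((-0.1602·111.32)² + (-0.0451·91.73)²) = √(318.032438 + 17.114959) = 18.3070 km
  4: √((0.0258·111.32)² + (0.3195·91.73)²) = √(8.248706 + 858.943331) = 29.4481 km
  → nearest: 1 (12.4011 km)
S at 34.6024°N, 138.1577°E:
  1: √((-0.1149·111.32)² + (0.0737·91.73)²) = √(163.601188 + 45.704374) = 14.4674 km
  2: √((-0.2741·111.32)² + (0.2668·91.73)²) = √(931.031696 + 598.955335) = 39.1150 km
  3: √((-0.1637·111.32)² + (0.0282·91.73)²) = √(332.080790 + 6.691462) = 18.4058 km
  4: √((0.0223·111.32)² + (0.3928·91.73)²) = √(6.162488 + 1298.272163) = 36.1170 km
  → nearest: 1 (14.4674 km)
T at 34.3442°N, 138.1976°E:
  1: √((0.1433·111.32)² + (0.0338·91.73)²) = √(254.471281 + 9.612939) = 16.2507 km
  2: √((-0.0159·111.32)² + (0.2269·91.73)²) = √(3.132858 + 433.203322) = 20.8887 km
  3: √((0.0945·111.32)² + (-0.0117·91.73)²) = √(110.664930 + 1.151846) = 10.5743 km
  4: √((0.2805·111.32)² + (0.3529·91.73)²) = √(975.016862 + 1047.915113) = 44.9770 km
  → nearest: 3 (10.5743 km)

P→1; Q→4; R→1; S→1; T→3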